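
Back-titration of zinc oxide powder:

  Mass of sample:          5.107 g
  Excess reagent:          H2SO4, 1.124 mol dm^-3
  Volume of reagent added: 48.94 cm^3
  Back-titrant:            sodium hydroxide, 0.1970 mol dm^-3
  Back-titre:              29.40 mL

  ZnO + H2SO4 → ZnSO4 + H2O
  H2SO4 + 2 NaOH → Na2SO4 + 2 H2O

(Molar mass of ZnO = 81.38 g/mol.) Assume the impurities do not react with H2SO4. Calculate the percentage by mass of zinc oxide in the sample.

n(H2SO4) added = 0.04894 × 1.124 = 0.05501 mol
n(NaOH) used in back-titration = 0.02940 × 0.1970 = 5.792 × 10^-3 mol
From the 1:2 ratio, n(H2SO4) left over = 1/2 × 5.792 × 10^-3 = 2.896 × 10^-3 mol
n(H2SO4) consumed by analyte = 0.05501 − 2.896 × 10^-3 = 0.05211 mol
n(ZnO) = 0.05211 mol (1:1 ratio)
mass of ZnO = 0.05211 × 81.38 = 4.241 g
% ZnO = 4.241 / 5.107 × 100 = 83.04 %

83.04 %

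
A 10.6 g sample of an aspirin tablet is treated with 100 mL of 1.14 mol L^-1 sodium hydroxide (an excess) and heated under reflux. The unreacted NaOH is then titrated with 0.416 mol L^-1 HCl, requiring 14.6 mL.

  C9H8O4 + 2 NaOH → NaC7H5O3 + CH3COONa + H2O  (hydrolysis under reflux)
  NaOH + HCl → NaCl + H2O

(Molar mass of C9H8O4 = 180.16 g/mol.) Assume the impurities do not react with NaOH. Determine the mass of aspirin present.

n(NaOH) added = 0.100 × 1.14 = 0.114 mol
n(HCl) used in back-titration = 0.0146 × 0.416 = 6.07 × 10^-3 mol
n(NaOH) left over = 6.07 × 10^-3 mol (1:1 ratio)
n(NaOH) consumed by analyte = 0.114 − 6.07 × 10^-3 = 0.108 mol
From the 1:2 ratio, n(C9H8O4) = 1/2 × 0.108 = 0.0540 mol
mass of C9H8O4 = 0.0540 × 180.16 = 9.72 g

9.72 g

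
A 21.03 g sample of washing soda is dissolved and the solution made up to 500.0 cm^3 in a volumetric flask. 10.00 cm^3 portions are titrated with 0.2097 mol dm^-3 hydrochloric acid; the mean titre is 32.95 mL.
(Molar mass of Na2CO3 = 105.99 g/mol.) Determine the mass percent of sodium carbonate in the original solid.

Na2CO3 + 2 HCl → 2 NaCl + H2O + CO2
n(HCl) per titration = 0.03295 × 0.2097 = 6.910 × 10^-3 mol
From the 1:2 ratio, n(Na2CO3) in each aliquot = 1/2 × 6.910 × 10^-3 = 3.455 × 10^-3 mol
n(Na2CO3) in the whole flask = 3.455 × 10^-3 × 500.0/10.00 = 0.1727 mol
mass of Na2CO3 = 0.1727 × 105.99 = 18.31 g
% Na2CO3 = 18.31 / 21.03 × 100 = 87.06 %

87.06 %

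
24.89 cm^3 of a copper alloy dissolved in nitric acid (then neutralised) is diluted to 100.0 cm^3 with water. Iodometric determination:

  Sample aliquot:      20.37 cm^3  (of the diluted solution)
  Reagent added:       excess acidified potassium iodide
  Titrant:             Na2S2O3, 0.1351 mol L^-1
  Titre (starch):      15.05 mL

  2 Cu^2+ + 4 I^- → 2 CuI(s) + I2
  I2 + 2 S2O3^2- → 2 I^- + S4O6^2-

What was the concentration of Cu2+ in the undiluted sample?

n(S2O3^2-) = 0.01505 × 0.1351 = 2.033 × 10^-3 mol
n(I2) = n(S2O3^2-)/2 = 1.017 × 10^-3 mol
From the 2:1 ratio, n(Cu2+) in the aliquot = 2/1 × 1.017 × 10^-3 = 2.033 × 10^-3 mol
[Cu2+]_dilute = 2.033 × 10^-3 / 0.02037 = 0.09982 mol/L
[Cu2+]_original = 0.09982 × 100.0/24.89 = 0.4010 mol/L

0.4010 mol/L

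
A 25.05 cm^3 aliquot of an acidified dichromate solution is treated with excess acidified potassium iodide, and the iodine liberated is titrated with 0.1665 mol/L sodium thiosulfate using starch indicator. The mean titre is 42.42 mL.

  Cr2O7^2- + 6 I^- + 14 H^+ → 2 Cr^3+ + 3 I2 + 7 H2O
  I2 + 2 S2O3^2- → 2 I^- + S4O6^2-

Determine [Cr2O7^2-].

n(S2O3^2-) = 0.04242 × 0.1665 = 7.063 × 10^-3 mol
n(I2) = n(S2O3^2-)/2 = 3.531 × 10^-3 mol
From the 1:3 ratio, n(Cr2O7^2-) in the aliquot = 1/3 × 3.531 × 10^-3 = 1.177 × 10^-3 mol
[Cr2O7^2-] = 1.177 × 10^-3 / 0.02505 = 0.04699 mol/L

0.04699 mol/L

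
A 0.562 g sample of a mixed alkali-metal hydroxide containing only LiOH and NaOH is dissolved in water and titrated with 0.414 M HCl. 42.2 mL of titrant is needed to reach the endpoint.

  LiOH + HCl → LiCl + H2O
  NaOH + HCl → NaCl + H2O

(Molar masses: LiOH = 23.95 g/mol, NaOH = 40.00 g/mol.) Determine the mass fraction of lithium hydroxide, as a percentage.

36.3 %

n(HCl) = 0.0422 × 0.414 = 0.0175 mol
Let x = n(LiOH), y = n(NaOH).
Titrant: 1x + 1y = 0.0175;  mass: 23.95x + 40.00y = 0.562
Solving, x = 8.53 × 10^-3 mol, y = 8.95 × 10^-3 mol
mass of LiOH = 8.53 × 10^-3 × 23.95 = 0.204 g
% LiOH = 0.204 / 0.562 × 100 = 36.3 %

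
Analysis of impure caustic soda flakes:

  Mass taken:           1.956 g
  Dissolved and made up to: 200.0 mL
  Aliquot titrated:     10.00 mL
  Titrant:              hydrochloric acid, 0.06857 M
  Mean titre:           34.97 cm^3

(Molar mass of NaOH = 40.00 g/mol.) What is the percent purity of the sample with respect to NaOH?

98.07 %

NaOH + HCl → NaCl + H2O
n(HCl) per titration = 0.03497 × 0.06857 = 2.398 × 10^-3 mol
n(NaOH) in each aliquot = 2.398 × 10^-3 mol (1:1 ratio)
n(NaOH) in the whole flask = 2.398 × 10^-3 × 200.0/10.00 = 0.04796 mol
mass of NaOH = 0.04796 × 40.00 = 1.918 g
% NaOH = 1.918 / 1.956 × 100 = 98.07 %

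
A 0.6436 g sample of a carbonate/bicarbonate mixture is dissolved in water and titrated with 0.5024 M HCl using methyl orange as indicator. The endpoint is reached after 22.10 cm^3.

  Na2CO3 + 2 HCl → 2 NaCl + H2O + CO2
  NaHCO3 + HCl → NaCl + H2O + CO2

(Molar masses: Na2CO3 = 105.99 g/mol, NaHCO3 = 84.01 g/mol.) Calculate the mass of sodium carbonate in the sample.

n(HCl) = 0.02210 × 0.5024 = 0.01110 mol
Let x = n(Na2CO3), y = n(NaHCO3).
Titrant: 2x + 1y = 0.01110;  mass: 105.99x + 84.01y = 0.6436
Solving, x = 4.662 × 10^-3 mol, y = 1.780 × 10^-3 mol
mass of Na2CO3 = 4.662 × 10^-3 × 105.99 = 0.4941 g

0.4941 g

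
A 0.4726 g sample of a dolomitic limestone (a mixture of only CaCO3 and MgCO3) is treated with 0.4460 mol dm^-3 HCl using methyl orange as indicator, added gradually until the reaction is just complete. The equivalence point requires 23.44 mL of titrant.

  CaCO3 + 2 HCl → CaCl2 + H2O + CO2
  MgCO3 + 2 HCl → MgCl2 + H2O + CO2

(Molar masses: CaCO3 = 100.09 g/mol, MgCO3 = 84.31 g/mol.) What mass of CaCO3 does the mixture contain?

n(HCl) = 0.02344 × 0.4460 = 0.01045 mol
Let x = n(CaCO3), y = n(MgCO3).
Titrant: 2x + 2y = 0.01045;  mass: 100.09x + 84.31y = 0.4726
Solving, x = 2.022 × 10^-3 mol, y = 3.205 × 10^-3 mol
mass of CaCO3 = 2.022 × 10^-3 × 100.09 = 0.2023 g

0.2023 g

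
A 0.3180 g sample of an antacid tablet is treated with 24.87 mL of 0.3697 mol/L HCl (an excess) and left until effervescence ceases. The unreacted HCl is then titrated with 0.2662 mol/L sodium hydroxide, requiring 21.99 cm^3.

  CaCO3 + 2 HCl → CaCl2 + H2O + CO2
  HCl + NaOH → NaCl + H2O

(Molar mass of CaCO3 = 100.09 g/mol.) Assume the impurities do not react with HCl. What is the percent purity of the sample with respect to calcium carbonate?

n(HCl) added = 0.02487 × 0.3697 = 9.194 × 10^-3 mol
n(NaOH) used in back-titration = 0.02199 × 0.2662 = 5.854 × 10^-3 mol
n(HCl) left over = 5.854 × 10^-3 mol (1:1 ratio)
n(HCl) consumed by analyte = 9.194 × 10^-3 − 5.854 × 10^-3 = 3.341 × 10^-3 mol
From the 1:2 ratio, n(CaCO3) = 1/2 × 3.341 × 10^-3 = 1.670 × 10^-3 mol
mass of CaCO3 = 1.670 × 10^-3 × 100.09 = 0.1672 g
% CaCO3 = 0.1672 / 0.3180 × 100 = 52.57 %

52.57 %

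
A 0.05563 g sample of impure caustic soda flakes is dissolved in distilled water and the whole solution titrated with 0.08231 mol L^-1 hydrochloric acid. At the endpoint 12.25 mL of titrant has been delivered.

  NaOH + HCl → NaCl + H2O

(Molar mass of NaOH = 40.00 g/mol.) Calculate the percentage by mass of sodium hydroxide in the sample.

n(HCl) = 0.01225 L × 0.08231 mol/L = 1.008 × 10^-3 mol
n(NaOH) = 1.008 × 10^-3 mol (1:1 ratio)
mass of NaOH = 1.008 × 10^-3 × 40.00 g/mol = 0.04033 g
% NaOH = 0.04033 / 0.05563 × 100 = 72.50 %

72.50 %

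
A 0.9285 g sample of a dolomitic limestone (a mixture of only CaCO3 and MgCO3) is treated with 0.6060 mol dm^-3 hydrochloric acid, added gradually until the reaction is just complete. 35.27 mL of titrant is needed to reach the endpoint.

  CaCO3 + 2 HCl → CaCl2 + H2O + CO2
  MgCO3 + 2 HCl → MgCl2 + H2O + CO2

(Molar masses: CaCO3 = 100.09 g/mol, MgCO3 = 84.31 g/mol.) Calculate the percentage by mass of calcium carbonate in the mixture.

n(HCl) = 0.03527 × 0.6060 = 0.02137 mol
Let x = n(CaCO3), y = n(MgCO3).
Titrant: 2x + 2y = 0.02137;  mass: 100.09x + 84.31y = 0.9285
Solving, x = 1.742 × 10^-3 mol, y = 8.944 × 10^-3 mol
mass of CaCO3 = 1.742 × 10^-3 × 100.09 = 0.1744 g
% CaCO3 = 0.1744 / 0.9285 × 100 = 18.78 %

18.78 %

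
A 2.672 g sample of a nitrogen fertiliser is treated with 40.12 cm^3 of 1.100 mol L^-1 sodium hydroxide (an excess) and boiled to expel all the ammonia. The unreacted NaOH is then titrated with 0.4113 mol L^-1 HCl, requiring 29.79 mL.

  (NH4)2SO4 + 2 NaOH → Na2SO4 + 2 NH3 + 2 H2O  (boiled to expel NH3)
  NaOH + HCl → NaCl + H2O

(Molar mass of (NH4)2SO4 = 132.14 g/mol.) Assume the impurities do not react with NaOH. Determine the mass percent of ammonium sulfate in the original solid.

n(NaOH) added = 0.04012 × 1.100 = 0.04413 mol
n(HCl) used in back-titration = 0.02979 × 0.4113 = 0.01225 mol
n(NaOH) left over = 0.01225 mol (1:1 ratio)
n(NaOH) consumed by analyte = 0.04413 − 0.01225 = 0.03188 mol
From the 1:2 ratio, n((NH4)2SO4) = 1/2 × 0.03188 = 0.01594 mol
mass of (NH4)2SO4 = 0.01594 × 132.14 = 2.106 g
% (NH4)2SO4 = 2.106 / 2.672 × 100 = 78.83 %

78.83 %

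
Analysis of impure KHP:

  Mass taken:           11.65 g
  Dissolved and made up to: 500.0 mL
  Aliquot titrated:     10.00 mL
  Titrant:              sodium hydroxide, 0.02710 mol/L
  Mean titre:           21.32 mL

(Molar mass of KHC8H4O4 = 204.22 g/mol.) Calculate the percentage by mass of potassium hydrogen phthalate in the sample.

KHC8H4O4 + NaOH → KNaC8H4O4 + H2O
n(NaOH) per titration = 0.02132 × 0.02710 = 5.778 × 10^-4 mol
n(KHC8H4O4) in each aliquot = 5.778 × 10^-4 mol (1:1 ratio)
n(KHC8H4O4) in the whole flask = 5.778 × 10^-4 × 500.0/10.00 = 0.02889 mol
mass of KHC8H4O4 = 0.02889 × 204.22 = 5.900 g
% KHC8H4O4 = 5.900 / 11.65 × 100 = 50.64 %

50.64 %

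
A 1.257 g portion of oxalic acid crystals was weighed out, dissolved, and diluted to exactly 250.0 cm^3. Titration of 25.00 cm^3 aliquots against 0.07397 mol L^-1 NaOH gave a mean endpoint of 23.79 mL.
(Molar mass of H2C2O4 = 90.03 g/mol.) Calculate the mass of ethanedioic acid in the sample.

0.7921 g

H2C2O4 + 2 NaOH → Na2C2O4 + 2 H2O
n(NaOH) per titration = 0.02379 × 0.07397 = 1.760 × 10^-3 mol
From the 1:2 ratio, n(H2C2O4) in each aliquot = 1/2 × 1.760 × 10^-3 = 8.799 × 10^-4 mol
n(H2C2O4) in the whole flask = 8.799 × 10^-4 × 250.0/25.00 = 8.799 × 10^-3 mol
mass of H2C2O4 = 8.799 × 10^-3 × 90.03 = 0.7921 g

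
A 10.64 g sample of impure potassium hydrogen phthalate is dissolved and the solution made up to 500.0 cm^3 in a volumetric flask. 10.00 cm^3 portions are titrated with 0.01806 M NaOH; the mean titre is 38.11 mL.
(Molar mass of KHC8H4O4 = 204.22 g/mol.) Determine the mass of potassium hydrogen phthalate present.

KHC8H4O4 + NaOH → KNaC8H4O4 + H2O
n(NaOH) per titration = 0.03811 × 0.01806 = 6.883 × 10^-4 mol
n(KHC8H4O4) in each aliquot = 6.883 × 10^-4 mol (1:1 ratio)
n(KHC8H4O4) in the whole flask = 6.883 × 10^-4 × 500.0/10.00 = 0.03441 mol
mass of KHC8H4O4 = 0.03441 × 204.22 = 7.028 g

7.028 g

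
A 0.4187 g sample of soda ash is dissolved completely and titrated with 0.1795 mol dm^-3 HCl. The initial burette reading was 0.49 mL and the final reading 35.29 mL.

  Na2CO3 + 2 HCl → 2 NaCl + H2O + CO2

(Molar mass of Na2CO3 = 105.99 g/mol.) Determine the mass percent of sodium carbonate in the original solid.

79.06 %

n(HCl) = 0.03480 L × 0.1795 mol/L = 6.247 × 10^-3 mol
From the 1:2 ratio, n(Na2CO3) = 1/2 × 6.247 × 10^-3 = 3.123 × 10^-3 mol
mass of Na2CO3 = 3.123 × 10^-3 × 105.99 g/mol = 0.3310 g
% Na2CO3 = 0.3310 / 0.4187 × 100 = 79.06 %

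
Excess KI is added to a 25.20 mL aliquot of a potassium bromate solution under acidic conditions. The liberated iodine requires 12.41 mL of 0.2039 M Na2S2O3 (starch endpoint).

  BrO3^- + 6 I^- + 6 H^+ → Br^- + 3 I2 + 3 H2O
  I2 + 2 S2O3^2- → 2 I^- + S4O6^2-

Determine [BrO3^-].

n(S2O3^2-) = 0.01241 × 0.2039 = 2.530 × 10^-3 mol
n(I2) = n(S2O3^2-)/2 = 1.265 × 10^-3 mol
From the 1:3 ratio, n(BrO3^-) in the aliquot = 1/3 × 1.265 × 10^-3 = 4.217 × 10^-4 mol
[BrO3^-] = 4.217 × 10^-4 / 0.02520 = 0.01674 mol/L

0.01674 M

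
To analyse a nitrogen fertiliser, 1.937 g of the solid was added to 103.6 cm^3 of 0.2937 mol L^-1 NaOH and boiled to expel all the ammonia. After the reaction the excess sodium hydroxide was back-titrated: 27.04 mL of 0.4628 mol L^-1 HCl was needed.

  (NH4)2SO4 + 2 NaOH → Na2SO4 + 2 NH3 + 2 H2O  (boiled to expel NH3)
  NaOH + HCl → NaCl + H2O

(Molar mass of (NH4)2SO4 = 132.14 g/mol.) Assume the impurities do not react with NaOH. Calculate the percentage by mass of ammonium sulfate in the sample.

n(NaOH) added = 0.1036 × 0.2937 = 0.03043 mol
n(HCl) used in back-titration = 0.02704 × 0.4628 = 0.01251 mol
n(NaOH) left over = 0.01251 mol (1:1 ratio)
n(NaOH) consumed by analyte = 0.03043 − 0.01251 = 0.01791 mol
From the 1:2 ratio, n((NH4)2SO4) = 1/2 × 0.01791 = 8.957 × 10^-3 mol
mass of (NH4)2SO4 = 8.957 × 10^-3 × 132.14 = 1.184 g
% (NH4)2SO4 = 1.184 / 1.937 × 100 = 61.10 %

61.10 %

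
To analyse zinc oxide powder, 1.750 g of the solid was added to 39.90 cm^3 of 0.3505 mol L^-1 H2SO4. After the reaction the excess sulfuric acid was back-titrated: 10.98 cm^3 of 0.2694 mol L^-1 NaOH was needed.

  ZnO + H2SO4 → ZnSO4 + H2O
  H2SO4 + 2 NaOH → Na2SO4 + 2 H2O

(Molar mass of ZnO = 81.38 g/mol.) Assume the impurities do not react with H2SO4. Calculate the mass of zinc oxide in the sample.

1.018 g

n(H2SO4) added = 0.03990 × 0.3505 = 0.01398 mol
n(NaOH) used in back-titration = 0.01098 × 0.2694 = 2.958 × 10^-3 mol
From the 1:2 ratio, n(H2SO4) left over = 1/2 × 2.958 × 10^-3 = 1.479 × 10^-3 mol
n(H2SO4) consumed by analyte = 0.01398 − 1.479 × 10^-3 = 0.01251 mol
n(ZnO) = 0.01251 mol (1:1 ratio)
mass of ZnO = 0.01251 × 81.38 = 1.018 g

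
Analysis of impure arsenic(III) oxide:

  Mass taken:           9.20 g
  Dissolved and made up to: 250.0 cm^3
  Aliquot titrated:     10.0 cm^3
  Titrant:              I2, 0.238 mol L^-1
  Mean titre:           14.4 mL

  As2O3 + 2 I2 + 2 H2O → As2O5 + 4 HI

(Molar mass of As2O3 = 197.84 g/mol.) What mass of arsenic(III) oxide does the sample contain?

n(I2) per titration = 0.0144 × 0.238 = 3.43 × 10^-3 mol
From the 1:2 ratio, n(As2O3) in each aliquot = 1/2 × 3.43 × 10^-3 = 1.71 × 10^-3 mol
n(As2O3) in the whole flask = 1.71 × 10^-3 × 250.0/10.0 = 0.0428 mol
mass of As2O3 = 0.0428 × 197.84 = 8.48 g

8.48 g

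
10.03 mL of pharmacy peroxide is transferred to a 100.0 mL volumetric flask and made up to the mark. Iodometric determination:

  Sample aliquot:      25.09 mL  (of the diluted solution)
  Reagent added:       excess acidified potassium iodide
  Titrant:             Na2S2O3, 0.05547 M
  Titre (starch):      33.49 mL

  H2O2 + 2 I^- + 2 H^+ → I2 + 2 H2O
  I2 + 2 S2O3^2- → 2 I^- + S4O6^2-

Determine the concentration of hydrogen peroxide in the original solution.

n(S2O3^2-) = 0.03349 × 0.05547 = 1.858 × 10^-3 mol
n(I2) = n(S2O3^2-)/2 = 9.288 × 10^-4 mol
n(H2O2) in the aliquot = 9.288 × 10^-4 mol (1:1 ratio)
[H2O2]_dilute = 9.288 × 10^-4 / 0.02509 = 0.03702 mol/L
[H2O2]_original = 0.03702 × 100.0/10.03 = 0.3691 mol/L

0.3691 M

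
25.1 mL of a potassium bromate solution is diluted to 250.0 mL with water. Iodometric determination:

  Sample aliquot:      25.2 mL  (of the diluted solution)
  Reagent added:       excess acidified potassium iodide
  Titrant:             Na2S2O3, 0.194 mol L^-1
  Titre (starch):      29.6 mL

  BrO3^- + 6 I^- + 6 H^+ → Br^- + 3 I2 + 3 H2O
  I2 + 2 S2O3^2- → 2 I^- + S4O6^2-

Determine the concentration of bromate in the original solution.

0.378 mol/L

n(S2O3^2-) = 0.0296 × 0.194 = 5.74 × 10^-3 mol
n(I2) = n(S2O3^2-)/2 = 2.87 × 10^-3 mol
From the 1:3 ratio, n(BrO3^-) in the aliquot = 1/3 × 2.87 × 10^-3 = 9.57 × 10^-4 mol
[BrO3^-]_dilute = 9.57 × 10^-4 / 0.0252 = 0.0380 mol/L
[BrO3^-]_original = 0.0380 × 250.0/25.1 = 0.378 mol/L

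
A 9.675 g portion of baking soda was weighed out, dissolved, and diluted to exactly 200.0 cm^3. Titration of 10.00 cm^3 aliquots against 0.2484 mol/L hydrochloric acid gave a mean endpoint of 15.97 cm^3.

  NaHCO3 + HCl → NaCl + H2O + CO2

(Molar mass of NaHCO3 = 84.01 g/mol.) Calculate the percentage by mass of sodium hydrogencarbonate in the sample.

n(HCl) per titration = 0.01597 × 0.2484 = 3.967 × 10^-3 mol
n(NaHCO3) in each aliquot = 3.967 × 10^-3 mol (1:1 ratio)
n(NaHCO3) in the whole flask = 3.967 × 10^-3 × 200.0/10.00 = 0.07934 mol
mass of NaHCO3 = 0.07934 × 84.01 = 6.665 g
% NaHCO3 = 6.665 / 9.675 × 100 = 68.89 %

68.89 %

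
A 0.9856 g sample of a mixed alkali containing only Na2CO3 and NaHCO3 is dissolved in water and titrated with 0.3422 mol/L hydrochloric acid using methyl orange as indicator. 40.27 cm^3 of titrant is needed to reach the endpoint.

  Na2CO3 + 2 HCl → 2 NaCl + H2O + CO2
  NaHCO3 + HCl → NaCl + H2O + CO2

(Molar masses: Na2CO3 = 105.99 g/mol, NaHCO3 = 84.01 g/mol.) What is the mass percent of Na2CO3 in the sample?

29.83 %

n(HCl) = 0.04027 × 0.3422 = 0.01378 mol
Let x = n(Na2CO3), y = n(NaHCO3).
Titrant: 2x + 1y = 0.01378;  mass: 105.99x + 84.01y = 0.9856
Solving, x = 2.774 × 10^-3 mol, y = 8.232 × 10^-3 mol
mass of Na2CO3 = 2.774 × 10^-3 × 105.99 = 0.2940 g
% Na2CO3 = 0.2940 / 0.9856 × 100 = 29.83 %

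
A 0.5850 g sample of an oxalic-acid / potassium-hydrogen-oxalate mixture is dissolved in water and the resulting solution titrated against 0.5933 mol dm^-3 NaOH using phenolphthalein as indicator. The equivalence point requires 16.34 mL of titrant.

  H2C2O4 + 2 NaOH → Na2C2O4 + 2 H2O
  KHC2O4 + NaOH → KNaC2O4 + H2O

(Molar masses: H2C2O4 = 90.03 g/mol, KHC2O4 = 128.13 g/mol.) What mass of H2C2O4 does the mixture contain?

0.3559 g

n(NaOH) = 0.01634 × 0.5933 = 9.695 × 10^-3 mol
Let x = n(H2C2O4), y = n(KHC2O4).
Titrant: 2x + 1y = 9.695 × 10^-3;  mass: 90.03x + 128.13y = 0.5850
Solving, x = 3.953 × 10^-3 mol, y = 1.788 × 10^-3 mol
mass of H2C2O4 = 3.953 × 10^-3 × 90.03 = 0.3559 g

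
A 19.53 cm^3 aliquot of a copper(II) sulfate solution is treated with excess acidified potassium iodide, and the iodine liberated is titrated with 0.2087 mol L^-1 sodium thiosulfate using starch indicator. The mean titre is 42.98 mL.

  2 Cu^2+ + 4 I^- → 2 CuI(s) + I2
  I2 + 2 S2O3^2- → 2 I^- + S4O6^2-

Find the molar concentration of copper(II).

0.4593 mol/L

n(S2O3^2-) = 0.04298 × 0.2087 = 8.970 × 10^-3 mol
n(I2) = n(S2O3^2-)/2 = 4.485 × 10^-3 mol
From the 2:1 ratio, n(Cu2+) in the aliquot = 2/1 × 4.485 × 10^-3 = 8.970 × 10^-3 mol
[Cu2+] = 8.970 × 10^-3 / 0.01953 = 0.4593 mol/L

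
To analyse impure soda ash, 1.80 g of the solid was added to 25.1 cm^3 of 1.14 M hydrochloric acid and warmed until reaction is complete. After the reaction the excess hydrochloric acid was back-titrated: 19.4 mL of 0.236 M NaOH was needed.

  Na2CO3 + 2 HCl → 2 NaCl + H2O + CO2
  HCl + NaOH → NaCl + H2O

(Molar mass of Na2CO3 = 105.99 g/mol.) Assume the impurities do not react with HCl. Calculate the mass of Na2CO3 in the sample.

n(HCl) added = 0.0251 × 1.14 = 0.0286 mol
n(NaOH) used in back-titration = 0.0194 × 0.236 = 4.58 × 10^-3 mol
n(HCl) left over = 4.58 × 10^-3 mol (1:1 ratio)
n(HCl) consumed by analyte = 0.0286 − 4.58 × 10^-3 = 0.0240 mol
From the 1:2 ratio, n(Na2CO3) = 1/2 × 0.0240 = 0.0120 mol
mass of Na2CO3 = 0.0120 × 105.99 = 1.27 g

1.27 g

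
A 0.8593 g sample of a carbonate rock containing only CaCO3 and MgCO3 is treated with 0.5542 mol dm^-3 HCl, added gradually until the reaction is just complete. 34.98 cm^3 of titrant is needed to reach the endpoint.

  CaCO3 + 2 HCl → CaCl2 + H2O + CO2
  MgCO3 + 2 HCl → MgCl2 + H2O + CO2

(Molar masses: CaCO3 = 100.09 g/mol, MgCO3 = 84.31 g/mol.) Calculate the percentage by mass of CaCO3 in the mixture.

n(HCl) = 0.03498 × 0.5542 = 0.01939 mol
Let x = n(CaCO3), y = n(MgCO3).
Titrant: 2x + 2y = 0.01939;  mass: 100.09x + 84.31y = 0.8593
Solving, x = 2.667 × 10^-3 mol, y = 7.026 × 10^-3 mol
mass of CaCO3 = 2.667 × 10^-3 × 100.09 = 0.2669 g
% CaCO3 = 0.2669 / 0.8593 × 100 = 31.07 %

31.07 %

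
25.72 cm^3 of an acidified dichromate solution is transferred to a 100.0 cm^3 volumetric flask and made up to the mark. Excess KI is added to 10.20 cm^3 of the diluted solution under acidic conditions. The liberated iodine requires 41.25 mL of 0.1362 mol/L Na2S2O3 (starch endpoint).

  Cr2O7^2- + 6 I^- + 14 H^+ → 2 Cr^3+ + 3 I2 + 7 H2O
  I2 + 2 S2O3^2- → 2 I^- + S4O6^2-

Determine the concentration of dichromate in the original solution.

n(S2O3^2-) = 0.04125 × 0.1362 = 5.618 × 10^-3 mol
n(I2) = n(S2O3^2-)/2 = 2.809 × 10^-3 mol
From the 1:3 ratio, n(Cr2O7^2-) in the aliquot = 1/3 × 2.809 × 10^-3 = 9.364 × 10^-4 mol
[Cr2O7^2-]_dilute = 9.364 × 10^-4 / 0.01020 = 0.09180 mol/L
[Cr2O7^2-]_original = 0.09180 × 100.0/25.72 = 0.3569 mol/L

0.3569 mol/L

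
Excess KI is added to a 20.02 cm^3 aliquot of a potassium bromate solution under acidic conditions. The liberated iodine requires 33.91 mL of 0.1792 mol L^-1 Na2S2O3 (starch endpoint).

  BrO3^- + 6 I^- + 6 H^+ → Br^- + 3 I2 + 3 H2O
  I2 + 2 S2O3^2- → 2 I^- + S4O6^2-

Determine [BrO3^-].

0.05059 mol/L

n(S2O3^2-) = 0.03391 × 0.1792 = 6.077 × 10^-3 mol
n(I2) = n(S2O3^2-)/2 = 3.038 × 10^-3 mol
From the 1:3 ratio, n(BrO3^-) in the aliquot = 1/3 × 3.038 × 10^-3 = 1.013 × 10^-3 mol
[BrO3^-] = 1.013 × 10^-3 / 0.02002 = 0.05059 mol/L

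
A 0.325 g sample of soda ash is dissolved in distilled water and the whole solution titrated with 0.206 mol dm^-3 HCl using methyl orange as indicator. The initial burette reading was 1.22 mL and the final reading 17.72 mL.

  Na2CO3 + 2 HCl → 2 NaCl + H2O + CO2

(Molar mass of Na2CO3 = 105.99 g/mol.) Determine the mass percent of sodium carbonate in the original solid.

55.4 %

n(HCl) = 0.0165 L × 0.206 mol/L = 3.40 × 10^-3 mol
From the 1:2 ratio, n(Na2CO3) = 1/2 × 3.40 × 10^-3 = 1.70 × 10^-3 mol
mass of Na2CO3 = 1.70 × 10^-3 × 105.99 g/mol = 0.180 g
% Na2CO3 = 0.180 / 0.325 × 100 = 55.4 %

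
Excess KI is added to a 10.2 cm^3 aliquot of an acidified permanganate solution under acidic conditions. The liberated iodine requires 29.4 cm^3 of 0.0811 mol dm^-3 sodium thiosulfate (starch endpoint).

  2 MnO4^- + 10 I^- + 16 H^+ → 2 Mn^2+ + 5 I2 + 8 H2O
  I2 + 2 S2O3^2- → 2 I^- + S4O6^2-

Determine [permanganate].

n(S2O3^2-) = 0.0294 × 0.0811 = 2.38 × 10^-3 mol
n(I2) = n(S2O3^2-)/2 = 1.19 × 10^-3 mol
From the 2:5 ratio, n(MnO4^-) in the aliquot = 2/5 × 1.19 × 10^-3 = 4.77 × 10^-4 mol
[MnO4^-] = 4.77 × 10^-4 / 0.0102 = 0.0468 mol/L

0.0468 mol/L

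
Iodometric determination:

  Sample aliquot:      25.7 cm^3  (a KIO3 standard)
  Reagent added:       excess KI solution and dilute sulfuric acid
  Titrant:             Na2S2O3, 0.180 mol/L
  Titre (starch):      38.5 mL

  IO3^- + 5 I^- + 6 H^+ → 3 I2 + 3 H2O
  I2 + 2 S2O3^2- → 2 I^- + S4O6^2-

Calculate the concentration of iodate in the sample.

0.0449 mol/L

n(S2O3^2-) = 0.0385 × 0.180 = 6.93 × 10^-3 mol
n(I2) = n(S2O3^2-)/2 = 3.46 × 10^-3 mol
From the 1:3 ratio, n(IO3^-) in the aliquot = 1/3 × 3.46 × 10^-3 = 1.16 × 10^-3 mol
[IO3^-] = 1.16 × 10^-3 / 0.0257 = 0.0449 mol/L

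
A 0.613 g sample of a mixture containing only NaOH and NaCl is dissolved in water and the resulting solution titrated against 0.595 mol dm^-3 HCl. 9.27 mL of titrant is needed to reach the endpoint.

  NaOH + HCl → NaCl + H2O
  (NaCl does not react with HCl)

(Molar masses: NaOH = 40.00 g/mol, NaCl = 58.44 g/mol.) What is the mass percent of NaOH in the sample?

36.0 %

n(HCl) = 0.00927 × 0.595 = 5.52 × 10^-3 mol
Let x = n(NaOH), y = n(NaCl).
Titrant: 1x = 5.52 × 10^-3;  mass: 40.00x + 58.44y = 0.613
Solving, x = 5.52 × 10^-3 mol, y = 6.71 × 10^-3 mol
mass of NaOH = 5.52 × 10^-3 × 40.00 = 0.221 g
% NaOH = 0.221 / 0.613 × 100 = 36.0 %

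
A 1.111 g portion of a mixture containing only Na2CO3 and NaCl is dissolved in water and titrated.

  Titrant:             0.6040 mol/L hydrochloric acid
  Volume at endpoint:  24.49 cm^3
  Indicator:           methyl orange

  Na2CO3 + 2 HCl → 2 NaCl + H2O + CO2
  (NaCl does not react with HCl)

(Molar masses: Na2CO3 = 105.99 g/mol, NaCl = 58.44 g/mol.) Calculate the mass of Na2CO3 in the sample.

0.7839 g

n(HCl) = 0.02449 × 0.6040 = 0.01479 mol
Let x = n(Na2CO3), y = n(NaCl).
Titrant: 2x = 0.01479;  mass: 105.99x + 58.44y = 1.111
Solving, x = 7.396 × 10^-3 mol, y = 5.597 × 10^-3 mol
mass of Na2CO3 = 7.396 × 10^-3 × 105.99 = 0.7839 g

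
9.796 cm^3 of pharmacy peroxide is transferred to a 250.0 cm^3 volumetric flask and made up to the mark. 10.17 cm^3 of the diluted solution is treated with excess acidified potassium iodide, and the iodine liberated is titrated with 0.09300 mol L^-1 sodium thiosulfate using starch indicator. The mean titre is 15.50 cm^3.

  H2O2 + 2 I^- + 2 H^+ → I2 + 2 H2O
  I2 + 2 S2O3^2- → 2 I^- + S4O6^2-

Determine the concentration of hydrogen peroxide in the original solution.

n(S2O3^2-) = 0.01550 × 0.09300 = 1.442 × 10^-3 mol
n(I2) = n(S2O3^2-)/2 = 7.208 × 10^-4 mol
n(H2O2) in the aliquot = 7.208 × 10^-4 mol (1:1 ratio)
[H2O2]_dilute = 7.208 × 10^-4 / 0.01017 = 0.07087 mol/L
[H2O2]_original = 0.07087 × 250.0/9.796 = 1.809 mol/L

1.809 mol/L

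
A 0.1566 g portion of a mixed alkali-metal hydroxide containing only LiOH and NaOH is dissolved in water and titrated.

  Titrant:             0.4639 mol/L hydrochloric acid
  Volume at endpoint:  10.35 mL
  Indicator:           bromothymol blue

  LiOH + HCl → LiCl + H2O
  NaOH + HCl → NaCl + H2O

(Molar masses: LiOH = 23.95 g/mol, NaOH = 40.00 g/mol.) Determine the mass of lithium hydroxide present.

n(HCl) = 0.01035 × 0.4639 = 4.801 × 10^-3 mol
Let x = n(LiOH), y = n(NaOH).
Titrant: 1x + 1y = 4.801 × 10^-3;  mass: 23.95x + 40.00y = 0.1566
Solving, x = 2.209 × 10^-3 mol, y = 2.592 × 10^-3 mol
mass of LiOH = 2.209 × 10^-3 × 23.95 = 0.05291 g

0.05291 g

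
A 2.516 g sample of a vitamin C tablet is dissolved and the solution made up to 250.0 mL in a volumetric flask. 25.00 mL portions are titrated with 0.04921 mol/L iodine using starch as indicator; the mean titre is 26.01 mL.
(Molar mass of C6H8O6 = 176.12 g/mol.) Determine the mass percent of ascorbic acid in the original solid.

C6H8O6 + I2 → C6H6O6 + 2 HI
n(I2) per titration = 0.02601 × 0.04921 = 1.280 × 10^-3 mol
n(C6H8O6) in each aliquot = 1.280 × 10^-3 mol (1:1 ratio)
n(C6H8O6) in the whole flask = 1.280 × 10^-3 × 250.0/25.00 = 0.01280 mol
mass of C6H8O6 = 0.01280 × 176.12 = 2.254 g
% C6H8O6 = 2.254 / 2.516 × 100 = 89.60 %

89.60 %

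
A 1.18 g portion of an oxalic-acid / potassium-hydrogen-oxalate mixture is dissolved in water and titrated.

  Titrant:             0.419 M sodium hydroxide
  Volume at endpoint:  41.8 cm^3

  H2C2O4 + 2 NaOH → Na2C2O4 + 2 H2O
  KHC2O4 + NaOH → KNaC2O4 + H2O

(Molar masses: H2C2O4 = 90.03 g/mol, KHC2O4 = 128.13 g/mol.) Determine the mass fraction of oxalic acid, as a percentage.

n(NaOH) = 0.0418 × 0.419 = 0.0175 mol
Let x = n(H2C2O4), y = n(KHC2O4).
Titrant: 2x + 1y = 0.0175;  mass: 90.03x + 128.13y = 1.18
Solving, x = 6.40 × 10^-3 mol, y = 4.71 × 10^-3 mol
mass of H2C2O4 = 6.40 × 10^-3 × 90.03 = 0.576 g
% H2C2O4 = 0.576 / 1.18 × 100 = 48.8 %

48.8 %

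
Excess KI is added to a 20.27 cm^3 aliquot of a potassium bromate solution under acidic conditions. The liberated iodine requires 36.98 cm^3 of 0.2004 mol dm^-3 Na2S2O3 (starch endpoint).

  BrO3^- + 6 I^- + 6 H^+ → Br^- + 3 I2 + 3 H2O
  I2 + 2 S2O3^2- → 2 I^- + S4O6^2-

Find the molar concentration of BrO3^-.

0.06093 mol/L

n(S2O3^2-) = 0.03698 × 0.2004 = 7.411 × 10^-3 mol
n(I2) = n(S2O3^2-)/2 = 3.705 × 10^-3 mol
From the 1:3 ratio, n(BrO3^-) in the aliquot = 1/3 × 3.705 × 10^-3 = 1.235 × 10^-3 mol
[BrO3^-] = 1.235 × 10^-3 / 0.02027 = 0.06093 mol/L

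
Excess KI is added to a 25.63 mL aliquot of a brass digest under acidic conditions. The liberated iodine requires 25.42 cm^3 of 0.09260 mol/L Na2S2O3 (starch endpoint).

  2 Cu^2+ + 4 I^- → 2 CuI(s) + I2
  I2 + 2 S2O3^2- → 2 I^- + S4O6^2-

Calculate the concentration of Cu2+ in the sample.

n(S2O3^2-) = 0.02542 × 0.09260 = 2.354 × 10^-3 mol
n(I2) = n(S2O3^2-)/2 = 1.177 × 10^-3 mol
From the 2:1 ratio, n(Cu2+) in the aliquot = 2/1 × 1.177 × 10^-3 = 2.354 × 10^-3 mol
[Cu2+] = 2.354 × 10^-3 / 0.02563 = 0.09184 mol/L

0.09184 mol/L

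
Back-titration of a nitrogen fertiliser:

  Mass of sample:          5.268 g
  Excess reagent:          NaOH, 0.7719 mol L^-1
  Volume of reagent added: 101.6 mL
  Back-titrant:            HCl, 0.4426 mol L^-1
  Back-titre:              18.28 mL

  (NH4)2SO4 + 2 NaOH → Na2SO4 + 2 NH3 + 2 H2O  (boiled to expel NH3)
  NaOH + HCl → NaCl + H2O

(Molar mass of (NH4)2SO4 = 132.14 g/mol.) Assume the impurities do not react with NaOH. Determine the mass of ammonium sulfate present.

n(NaOH) added = 0.1016 × 0.7719 = 0.07843 mol
n(HCl) used in back-titration = 0.01828 × 0.4426 = 8.091 × 10^-3 mol
n(NaOH) left over = 8.091 × 10^-3 mol (1:1 ratio)
n(NaOH) consumed by analyte = 0.07843 − 8.091 × 10^-3 = 0.07033 mol
From the 1:2 ratio, n((NH4)2SO4) = 1/2 × 0.07033 = 0.03517 mol
mass of (NH4)2SO4 = 0.03517 × 132.14 = 4.647 g

4.647 g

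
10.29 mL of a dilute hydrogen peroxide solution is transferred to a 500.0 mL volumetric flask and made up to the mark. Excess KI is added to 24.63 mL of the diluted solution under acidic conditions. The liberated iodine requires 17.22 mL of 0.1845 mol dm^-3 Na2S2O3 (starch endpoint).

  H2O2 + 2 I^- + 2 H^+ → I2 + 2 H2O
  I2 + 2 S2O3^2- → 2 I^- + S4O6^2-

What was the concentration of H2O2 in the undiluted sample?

n(S2O3^2-) = 0.01722 × 0.1845 = 3.177 × 10^-3 mol
n(I2) = n(S2O3^2-)/2 = 1.589 × 10^-3 mol
n(H2O2) in the aliquot = 1.589 × 10^-3 mol (1:1 ratio)
[H2O2]_dilute = 1.589 × 10^-3 / 0.02463 = 0.06450 mol/L
[H2O2]_original = 0.06450 × 500.0/10.29 = 3.134 mol/L

3.134 mol/L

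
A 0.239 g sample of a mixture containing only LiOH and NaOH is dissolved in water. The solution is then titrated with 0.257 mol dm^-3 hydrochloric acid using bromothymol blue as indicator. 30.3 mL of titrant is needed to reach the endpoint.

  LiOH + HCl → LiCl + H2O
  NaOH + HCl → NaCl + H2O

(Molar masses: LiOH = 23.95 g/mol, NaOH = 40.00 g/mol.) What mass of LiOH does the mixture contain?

0.108 g

n(HCl) = 0.0303 × 0.257 = 7.79 × 10^-3 mol
Let x = n(LiOH), y = n(NaOH).
Titrant: 1x + 1y = 7.79 × 10^-3;  mass: 23.95x + 40.00y = 0.239
Solving, x = 4.52 × 10^-3 mol, y = 3.27 × 10^-3 mol
mass of LiOH = 4.52 × 10^-3 × 23.95 = 0.108 g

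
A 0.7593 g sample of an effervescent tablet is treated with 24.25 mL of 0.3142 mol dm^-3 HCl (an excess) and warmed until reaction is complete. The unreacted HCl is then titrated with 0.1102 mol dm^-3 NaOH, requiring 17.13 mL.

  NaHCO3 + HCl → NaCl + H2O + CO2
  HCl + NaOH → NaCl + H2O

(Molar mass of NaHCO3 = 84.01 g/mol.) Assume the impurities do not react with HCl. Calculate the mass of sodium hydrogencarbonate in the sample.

n(HCl) added = 0.02425 × 0.3142 = 7.619 × 10^-3 mol
n(NaOH) used in back-titration = 0.01713 × 0.1102 = 1.888 × 10^-3 mol
n(HCl) left over = 1.888 × 10^-3 mol (1:1 ratio)
n(HCl) consumed by analyte = 7.619 × 10^-3 − 1.888 × 10^-3 = 5.732 × 10^-3 mol
n(NaHCO3) = 5.732 × 10^-3 mol (1:1 ratio)
mass of NaHCO3 = 5.732 × 10^-3 × 84.01 = 0.4815 g

0.4815 g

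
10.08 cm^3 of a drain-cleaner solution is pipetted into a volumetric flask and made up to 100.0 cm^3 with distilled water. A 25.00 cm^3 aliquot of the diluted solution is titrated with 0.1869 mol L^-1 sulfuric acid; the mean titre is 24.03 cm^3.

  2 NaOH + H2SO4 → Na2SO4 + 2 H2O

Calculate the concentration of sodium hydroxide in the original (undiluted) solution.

3.564 mol/L

n(H2SO4) = 0.02403 × 0.1869 = 4.491 × 10^-3 mol
From the 2:1 ratio, n(NaOH) in the aliquot = 2/1 × 4.491 × 10^-3 = 8.982 × 10^-3 mol
[NaOH]_dilute = 8.982 × 10^-3 / 0.02500 = 0.3593 mol/L
Dilution factor = 100.0 / 10.08 = 9.921
[NaOH]_stock = 0.3593 × 9.921 = 3.564 mol/L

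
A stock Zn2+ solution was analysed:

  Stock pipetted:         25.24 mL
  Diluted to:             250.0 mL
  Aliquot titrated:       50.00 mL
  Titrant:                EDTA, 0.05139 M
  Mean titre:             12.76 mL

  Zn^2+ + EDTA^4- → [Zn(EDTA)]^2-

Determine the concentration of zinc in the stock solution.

0.1299 M

n(EDTA) = 0.01276 × 0.05139 = 6.557 × 10^-4 mol
n(Zn2+) in the aliquot = 6.557 × 10^-4 mol (1:1 ratio)
[Zn2+]_dilute = 6.557 × 10^-4 / 0.05000 = 0.01311 mol/L
Dilution factor = 250.0 / 25.24 = 9.905
[Zn2+]_stock = 0.01311 × 9.905 = 0.1299 mol/L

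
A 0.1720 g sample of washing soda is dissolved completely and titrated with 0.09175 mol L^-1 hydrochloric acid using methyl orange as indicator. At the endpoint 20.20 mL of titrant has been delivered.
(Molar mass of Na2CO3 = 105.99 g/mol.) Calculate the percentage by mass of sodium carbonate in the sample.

57.10 %

Na2CO3 + 2 HCl → 2 NaCl + H2O + CO2
n(HCl) = 0.02020 L × 0.09175 mol/L = 1.853 × 10^-3 mol
From the 1:2 ratio, n(Na2CO3) = 1/2 × 1.853 × 10^-3 = 9.267 × 10^-4 mol
mass of Na2CO3 = 9.267 × 10^-4 × 105.99 g/mol = 0.09822 g
% Na2CO3 = 0.09822 / 0.1720 × 100 = 57.10 %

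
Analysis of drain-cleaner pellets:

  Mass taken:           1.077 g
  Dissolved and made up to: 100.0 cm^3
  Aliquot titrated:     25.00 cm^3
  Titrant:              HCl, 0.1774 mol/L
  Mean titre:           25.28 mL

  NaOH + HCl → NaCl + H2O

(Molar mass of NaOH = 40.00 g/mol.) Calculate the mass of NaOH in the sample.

n(HCl) per titration = 0.02528 × 0.1774 = 4.485 × 10^-3 mol
n(NaOH) in each aliquot = 4.485 × 10^-3 mol (1:1 ratio)
n(NaOH) in the whole flask = 4.485 × 10^-3 × 100.0/25.00 = 0.01794 mol
mass of NaOH = 0.01794 × 40.00 = 0.7175 g

0.7175 g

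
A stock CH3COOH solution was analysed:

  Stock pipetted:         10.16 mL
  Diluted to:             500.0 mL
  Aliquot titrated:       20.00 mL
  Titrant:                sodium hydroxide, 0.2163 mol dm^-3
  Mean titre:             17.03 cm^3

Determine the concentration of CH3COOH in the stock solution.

CH3COOH + NaOH → CH3COONa + H2O
n(NaOH) = 0.01703 × 0.2163 = 3.684 × 10^-3 mol
n(CH3COOH) in the aliquot = 3.684 × 10^-3 mol (1:1 ratio)
[CH3COOH]_dilute = 3.684 × 10^-3 / 0.02000 = 0.1842 mol/L
Dilution factor = 500.0 / 10.16 = 49.21
[CH3COOH]_stock = 0.1842 × 49.21 = 9.064 mol/L

9.064 mol/L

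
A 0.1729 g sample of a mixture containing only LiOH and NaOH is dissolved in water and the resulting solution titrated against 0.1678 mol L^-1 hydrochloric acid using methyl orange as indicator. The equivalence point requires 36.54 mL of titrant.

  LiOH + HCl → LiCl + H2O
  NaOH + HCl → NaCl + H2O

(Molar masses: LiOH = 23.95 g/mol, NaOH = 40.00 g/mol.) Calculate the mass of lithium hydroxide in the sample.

n(HCl) = 0.03654 × 0.1678 = 6.131 × 10^-3 mol
Let x = n(LiOH), y = n(NaOH).
Titrant: 1x + 1y = 6.131 × 10^-3;  mass: 23.95x + 40.00y = 0.1729
Solving, x = 4.508 × 10^-3 mol, y = 1.623 × 10^-3 mol
mass of LiOH = 4.508 × 10^-3 × 23.95 = 0.1080 g

0.1080 g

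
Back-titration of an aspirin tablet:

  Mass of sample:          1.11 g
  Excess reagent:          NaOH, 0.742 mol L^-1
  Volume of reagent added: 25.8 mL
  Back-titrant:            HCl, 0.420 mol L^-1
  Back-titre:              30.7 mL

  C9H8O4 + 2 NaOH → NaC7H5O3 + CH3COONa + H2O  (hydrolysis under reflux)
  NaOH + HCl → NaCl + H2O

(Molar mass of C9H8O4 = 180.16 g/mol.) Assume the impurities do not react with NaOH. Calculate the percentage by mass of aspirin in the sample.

50.7 %

n(NaOH) added = 0.0258 × 0.742 = 0.0191 mol
n(HCl) used in back-titration = 0.0307 × 0.420 = 0.0129 mol
n(NaOH) left over = 0.0129 mol (1:1 ratio)
n(NaOH) consumed by analyte = 0.0191 − 0.0129 = 6.25 × 10^-3 mol
From the 1:2 ratio, n(C9H8O4) = 1/2 × 6.25 × 10^-3 = 3.12 × 10^-3 mol
mass of C9H8O4 = 3.12 × 10^-3 × 180.16 = 0.563 g
% C9H8O4 = 0.563 / 1.11 × 100 = 50.7 %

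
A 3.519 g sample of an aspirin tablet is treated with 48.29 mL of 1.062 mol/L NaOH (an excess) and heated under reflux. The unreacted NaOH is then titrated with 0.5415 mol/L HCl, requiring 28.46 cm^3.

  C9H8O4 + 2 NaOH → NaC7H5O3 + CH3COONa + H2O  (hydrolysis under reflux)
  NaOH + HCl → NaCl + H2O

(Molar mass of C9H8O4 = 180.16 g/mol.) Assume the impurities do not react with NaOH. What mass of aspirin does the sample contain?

n(NaOH) added = 0.04829 × 1.062 = 0.05128 mol
n(HCl) used in back-titration = 0.02846 × 0.5415 = 0.01541 mol
n(NaOH) left over = 0.01541 mol (1:1 ratio)
n(NaOH) consumed by analyte = 0.05128 − 0.01541 = 0.03587 mol
From the 1:2 ratio, n(C9H8O4) = 1/2 × 0.03587 = 0.01794 mol
mass of C9H8O4 = 0.01794 × 180.16 = 3.231 g

3.231 g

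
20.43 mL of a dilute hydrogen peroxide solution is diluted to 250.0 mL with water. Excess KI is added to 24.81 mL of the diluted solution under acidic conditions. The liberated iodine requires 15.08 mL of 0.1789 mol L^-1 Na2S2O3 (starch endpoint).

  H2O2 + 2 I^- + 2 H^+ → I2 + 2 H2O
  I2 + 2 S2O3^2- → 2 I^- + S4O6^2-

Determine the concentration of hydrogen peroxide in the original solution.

0.6653 mol/L

n(S2O3^2-) = 0.01508 × 0.1789 = 2.698 × 10^-3 mol
n(I2) = n(S2O3^2-)/2 = 1.349 × 10^-3 mol
n(H2O2) in the aliquot = 1.349 × 10^-3 mol (1:1 ratio)
[H2O2]_dilute = 1.349 × 10^-3 / 0.02481 = 0.05437 mol/L
[H2O2]_original = 0.05437 × 250.0/20.43 = 0.6653 mol/L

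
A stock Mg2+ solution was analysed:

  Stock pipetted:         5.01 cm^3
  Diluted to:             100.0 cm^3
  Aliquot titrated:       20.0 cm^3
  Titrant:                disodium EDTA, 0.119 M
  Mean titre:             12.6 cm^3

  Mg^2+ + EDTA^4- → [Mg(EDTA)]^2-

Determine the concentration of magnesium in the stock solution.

n(EDTA) = 0.0126 × 0.119 = 1.50 × 10^-3 mol
n(Mg2+) in the aliquot = 1.50 × 10^-3 mol (1:1 ratio)
[Mg2+]_dilute = 1.50 × 10^-3 / 0.0200 = 0.0750 mol/L
Dilution factor = 100.0 / 5.01 = 19.96
[Mg2+]_stock = 0.0750 × 19.96 = 1.50 mol/L

1.50 M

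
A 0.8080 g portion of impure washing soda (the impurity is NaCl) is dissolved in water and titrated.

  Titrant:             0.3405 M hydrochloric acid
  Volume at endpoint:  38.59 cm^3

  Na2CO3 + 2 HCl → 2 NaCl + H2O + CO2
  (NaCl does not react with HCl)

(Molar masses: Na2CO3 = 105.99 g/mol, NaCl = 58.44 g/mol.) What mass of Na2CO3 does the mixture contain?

0.6963 g

n(HCl) = 0.03859 × 0.3405 = 0.01314 mol
Let x = n(Na2CO3), y = n(NaCl).
Titrant: 2x = 0.01314;  mass: 105.99x + 58.44y = 0.8080
Solving, x = 6.570 × 10^-3 mol, y = 1.911 × 10^-3 mol
mass of Na2CO3 = 6.570 × 10^-3 × 105.99 = 0.6963 g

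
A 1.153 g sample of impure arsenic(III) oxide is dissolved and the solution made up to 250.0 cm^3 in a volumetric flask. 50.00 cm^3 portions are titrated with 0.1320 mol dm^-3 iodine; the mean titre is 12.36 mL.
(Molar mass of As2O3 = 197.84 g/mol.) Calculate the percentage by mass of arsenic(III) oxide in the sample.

As2O3 + 2 I2 + 2 H2O → As2O5 + 4 HI
n(I2) per titration = 0.01236 × 0.1320 = 1.632 × 10^-3 mol
From the 1:2 ratio, n(As2O3) in each aliquot = 1/2 × 1.632 × 10^-3 = 8.158 × 10^-4 mol
n(As2O3) in the whole flask = 8.158 × 10^-4 × 250.0/50.00 = 4.079 × 10^-3 mol
mass of As2O3 = 4.079 × 10^-3 × 197.84 = 0.8069 g
% As2O3 = 0.8069 / 1.153 × 100 = 69.99 %

69.99 %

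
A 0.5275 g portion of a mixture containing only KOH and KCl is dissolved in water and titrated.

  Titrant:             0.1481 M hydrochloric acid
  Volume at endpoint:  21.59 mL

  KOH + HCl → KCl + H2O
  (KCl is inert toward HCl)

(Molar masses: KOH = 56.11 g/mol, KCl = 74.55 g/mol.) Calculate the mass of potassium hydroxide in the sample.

n(HCl) = 0.02159 × 0.1481 = 3.197 × 10^-3 mol
Let x = n(KOH), y = n(KCl).
Titrant: 1x = 3.197 × 10^-3;  mass: 56.11x + 74.55y = 0.5275
Solving, x = 3.197 × 10^-3 mol, y = 4.669 × 10^-3 mol
mass of KOH = 3.197 × 10^-3 × 56.11 = 0.1794 g

0.1794 g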